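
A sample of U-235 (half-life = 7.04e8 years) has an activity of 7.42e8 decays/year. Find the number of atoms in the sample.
N = A/λ = 7.536e17 atoms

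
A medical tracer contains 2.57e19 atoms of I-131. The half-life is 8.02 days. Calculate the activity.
A = λN = 2.221e18 decays/day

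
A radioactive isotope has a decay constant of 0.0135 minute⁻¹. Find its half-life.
t½ = ln(2)/λ = 51.34 minutes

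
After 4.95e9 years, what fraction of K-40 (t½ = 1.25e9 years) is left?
N/N₀ = (1/2)^(t/t½) = 0.06426 = 6.43%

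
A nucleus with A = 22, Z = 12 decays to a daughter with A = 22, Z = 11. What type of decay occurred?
ΔA = 0, ΔZ = -1 ⇒ beta-plus decay (β⁺) or electron capture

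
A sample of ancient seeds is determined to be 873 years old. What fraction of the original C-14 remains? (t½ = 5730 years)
N/N₀ = (1/2)^(t/t½) = 0.8998 = 90%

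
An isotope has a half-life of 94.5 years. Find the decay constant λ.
λ = ln(2)/t½ = 0.007335 year⁻¹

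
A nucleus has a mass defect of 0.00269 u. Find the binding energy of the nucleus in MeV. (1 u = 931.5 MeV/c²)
B.E. = Δm × 931.5 = 2.506 MeV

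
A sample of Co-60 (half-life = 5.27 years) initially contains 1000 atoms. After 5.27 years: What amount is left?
N = N₀(1/2)^(t/t½) = 500 atoms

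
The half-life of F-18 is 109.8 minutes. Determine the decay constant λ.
λ = ln(2)/t½ = 0.006313 minute⁻¹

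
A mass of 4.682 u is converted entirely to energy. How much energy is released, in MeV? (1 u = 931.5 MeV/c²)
E = mc² = 4361 MeV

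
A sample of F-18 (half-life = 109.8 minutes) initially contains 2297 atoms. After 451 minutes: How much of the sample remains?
N = N₀(1/2)^(t/t½) = 133.3 atoms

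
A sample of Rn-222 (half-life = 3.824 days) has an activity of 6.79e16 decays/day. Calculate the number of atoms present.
N = A/λ = 3.746e17 atoms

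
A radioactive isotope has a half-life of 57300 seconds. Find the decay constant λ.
λ = ln(2)/t½ = 1.21e-5 second⁻¹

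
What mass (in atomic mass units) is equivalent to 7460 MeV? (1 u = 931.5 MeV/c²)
m = E/c² = 8.009 u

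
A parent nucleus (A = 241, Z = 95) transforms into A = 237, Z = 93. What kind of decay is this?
ΔA = -4, ΔZ = -2 ⇒ alpha decay (α)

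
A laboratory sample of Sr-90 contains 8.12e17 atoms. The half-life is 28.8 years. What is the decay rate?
A = λN = 1.954e16 decays/year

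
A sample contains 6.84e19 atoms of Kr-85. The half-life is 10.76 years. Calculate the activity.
A = λN = 4.406e18 decays/year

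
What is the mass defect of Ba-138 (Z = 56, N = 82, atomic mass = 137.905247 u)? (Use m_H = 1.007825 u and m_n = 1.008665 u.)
Δm = Z·m_H + N·m_n − M = 1.243 u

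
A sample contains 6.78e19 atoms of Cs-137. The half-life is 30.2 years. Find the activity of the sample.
A = λN = 1.556e18 decays/year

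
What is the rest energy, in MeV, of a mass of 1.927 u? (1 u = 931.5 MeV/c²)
E = mc² = 1795 MeV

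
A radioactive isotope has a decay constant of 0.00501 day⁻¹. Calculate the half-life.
t½ = ln(2)/λ = 138.4 days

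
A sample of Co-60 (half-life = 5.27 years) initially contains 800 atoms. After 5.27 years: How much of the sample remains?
N = N₀(1/2)^(t/t½) = 400 atoms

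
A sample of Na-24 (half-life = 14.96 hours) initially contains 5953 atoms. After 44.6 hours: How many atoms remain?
N = N₀(1/2)^(t/t½) = 753.8 atoms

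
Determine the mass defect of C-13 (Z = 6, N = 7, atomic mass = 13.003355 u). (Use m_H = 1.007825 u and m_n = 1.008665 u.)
Δm = Z·m_H + N·m_n − M = 0.1043 u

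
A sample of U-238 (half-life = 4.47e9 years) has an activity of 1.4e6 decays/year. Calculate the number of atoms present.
N = A/λ = 9.028e15 atoms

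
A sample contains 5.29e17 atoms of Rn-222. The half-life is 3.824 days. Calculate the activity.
A = λN = 9.589e16 decays/day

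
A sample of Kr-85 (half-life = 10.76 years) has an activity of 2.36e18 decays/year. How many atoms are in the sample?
N = A/λ = 3.664e19 atoms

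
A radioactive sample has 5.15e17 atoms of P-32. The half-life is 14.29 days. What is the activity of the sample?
A = λN = 2.498e16 decays/day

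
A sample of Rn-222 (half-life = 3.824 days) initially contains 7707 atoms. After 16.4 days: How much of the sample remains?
N = N₀(1/2)^(t/t½) = 394.3 atoms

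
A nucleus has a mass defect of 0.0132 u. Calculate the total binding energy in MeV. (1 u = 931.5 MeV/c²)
B.E. = Δm × 931.5 = 12.3 MeV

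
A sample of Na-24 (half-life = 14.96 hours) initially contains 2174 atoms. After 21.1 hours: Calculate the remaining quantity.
N = N₀(1/2)^(t/t½) = 817.9 atoms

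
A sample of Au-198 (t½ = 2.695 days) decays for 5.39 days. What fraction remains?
N/N₀ = (1/2)^(t/t½) = 0.25 = 25%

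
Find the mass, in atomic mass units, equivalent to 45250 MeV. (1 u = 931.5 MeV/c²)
m = E/c² = 48.58 u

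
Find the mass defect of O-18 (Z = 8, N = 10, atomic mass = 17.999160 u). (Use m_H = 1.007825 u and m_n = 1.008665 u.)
Δm = Z·m_H + N·m_n − M = 0.1501 u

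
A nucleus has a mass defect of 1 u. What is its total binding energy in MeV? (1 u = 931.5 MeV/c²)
B.E. = Δm × 931.5 = 931.5 MeV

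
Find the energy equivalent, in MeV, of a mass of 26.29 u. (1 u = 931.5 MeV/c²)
E = mc² = 24490 MeV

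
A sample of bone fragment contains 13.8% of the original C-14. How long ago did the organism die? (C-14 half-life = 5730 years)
Age = t½ × log₂(1/ratio) = 16370 years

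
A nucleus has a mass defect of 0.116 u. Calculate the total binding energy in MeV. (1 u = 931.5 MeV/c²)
B.E. = Δm × 931.5 = 108.1 MeV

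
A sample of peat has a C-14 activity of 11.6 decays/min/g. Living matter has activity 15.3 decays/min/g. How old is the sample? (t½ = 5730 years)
Age = t½ × log₂(A₀/A) = 2289 years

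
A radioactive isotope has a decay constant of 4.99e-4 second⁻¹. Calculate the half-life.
t½ = ln(2)/λ = 1389 seconds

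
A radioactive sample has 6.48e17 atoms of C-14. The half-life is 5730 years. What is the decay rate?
A = λN = 7.839e13 decays/year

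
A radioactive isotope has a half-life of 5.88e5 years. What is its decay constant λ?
λ = ln(2)/t½ = 1.179e-6 year⁻¹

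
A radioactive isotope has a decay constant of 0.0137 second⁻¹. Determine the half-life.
t½ = ln(2)/λ = 50.59 seconds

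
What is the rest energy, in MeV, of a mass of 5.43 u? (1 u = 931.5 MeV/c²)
E = mc² = 5058 MeV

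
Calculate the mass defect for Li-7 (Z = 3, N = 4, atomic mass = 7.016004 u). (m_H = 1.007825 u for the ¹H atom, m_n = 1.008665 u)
Δm = Z·m_H + N·m_n − M = 0.04213 u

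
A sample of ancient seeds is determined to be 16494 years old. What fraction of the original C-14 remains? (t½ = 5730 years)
N/N₀ = (1/2)^(t/t½) = 0.136 = 13.6%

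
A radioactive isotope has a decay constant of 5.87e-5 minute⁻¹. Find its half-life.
t½ = ln(2)/λ = 11810 minutes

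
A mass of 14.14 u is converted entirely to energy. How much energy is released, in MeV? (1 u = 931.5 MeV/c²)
E = mc² = 13170 MeV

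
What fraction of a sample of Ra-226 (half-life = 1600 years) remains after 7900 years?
N/N₀ = (1/2)^(t/t½) = 0.03263 = 3.26%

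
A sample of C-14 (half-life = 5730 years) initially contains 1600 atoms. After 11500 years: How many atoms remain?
N = N₀(1/2)^(t/t½) = 398.1 atoms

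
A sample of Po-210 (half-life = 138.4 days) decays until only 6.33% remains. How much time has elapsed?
t = t½ × log₂(N₀/N) = 551.1 days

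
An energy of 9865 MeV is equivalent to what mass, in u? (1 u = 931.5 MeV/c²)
m = E/c² = 10.59 u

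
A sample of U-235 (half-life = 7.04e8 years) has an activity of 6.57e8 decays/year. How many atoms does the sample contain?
N = A/λ = 6.673e17 atoms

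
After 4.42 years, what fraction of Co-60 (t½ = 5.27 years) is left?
N/N₀ = (1/2)^(t/t½) = 0.5591 = 55.9%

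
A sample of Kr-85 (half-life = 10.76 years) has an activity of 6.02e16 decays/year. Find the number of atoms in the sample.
N = A/λ = 9.345e17 atoms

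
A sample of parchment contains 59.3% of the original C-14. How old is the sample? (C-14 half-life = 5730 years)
Age = t½ × log₂(1/ratio) = 4320 years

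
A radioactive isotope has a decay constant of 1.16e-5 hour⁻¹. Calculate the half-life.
t½ = ln(2)/λ = 59750 hours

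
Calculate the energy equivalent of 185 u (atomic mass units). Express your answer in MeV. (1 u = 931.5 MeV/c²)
E = mc² = 1.723e5 MeV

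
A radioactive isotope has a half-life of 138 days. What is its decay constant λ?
λ = ln(2)/t½ = 0.005023 day⁻¹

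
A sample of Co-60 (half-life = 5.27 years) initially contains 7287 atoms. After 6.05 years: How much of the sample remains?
N = N₀(1/2)^(t/t½) = 3288 atoms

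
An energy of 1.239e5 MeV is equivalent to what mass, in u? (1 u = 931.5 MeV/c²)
m = E/c² = 133 u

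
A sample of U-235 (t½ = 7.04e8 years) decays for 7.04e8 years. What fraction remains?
N/N₀ = (1/2)^(t/t½) = 0.5 = 50%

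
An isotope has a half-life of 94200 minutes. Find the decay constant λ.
λ = ln(2)/t½ = 7.358e-6 minute⁻¹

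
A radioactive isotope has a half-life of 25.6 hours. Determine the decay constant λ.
λ = ln(2)/t½ = 0.02708 hour⁻¹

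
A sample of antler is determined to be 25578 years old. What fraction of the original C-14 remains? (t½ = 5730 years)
N/N₀ = (1/2)^(t/t½) = 0.04531 = 4.53%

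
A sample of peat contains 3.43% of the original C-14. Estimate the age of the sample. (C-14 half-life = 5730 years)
Age = t½ × log₂(1/ratio) = 27880 years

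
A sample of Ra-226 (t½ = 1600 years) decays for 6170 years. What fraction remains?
N/N₀ = (1/2)^(t/t½) = 0.06905 = 6.9%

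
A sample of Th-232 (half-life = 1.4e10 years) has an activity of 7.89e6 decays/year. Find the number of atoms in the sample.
N = A/λ = 1.594e17 atoms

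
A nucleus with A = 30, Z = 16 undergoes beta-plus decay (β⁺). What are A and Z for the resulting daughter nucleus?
Daughter: A = 30, Z = 15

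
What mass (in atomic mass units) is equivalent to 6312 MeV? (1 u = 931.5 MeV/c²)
m = E/c² = 6.776 u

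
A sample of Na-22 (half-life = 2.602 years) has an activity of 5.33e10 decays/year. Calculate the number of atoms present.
N = A/λ = 2.001e11 atoms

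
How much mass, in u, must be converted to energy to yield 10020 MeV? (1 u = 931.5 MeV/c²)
m = E/c² = 10.76 u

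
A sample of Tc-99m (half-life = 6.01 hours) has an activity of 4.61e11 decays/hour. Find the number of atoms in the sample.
N = A/λ = 3.997e12 atoms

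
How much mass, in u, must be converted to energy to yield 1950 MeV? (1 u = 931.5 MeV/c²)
m = E/c² = 2.093 u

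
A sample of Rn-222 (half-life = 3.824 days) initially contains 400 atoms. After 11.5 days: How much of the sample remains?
N = N₀(1/2)^(t/t½) = 49.75 atoms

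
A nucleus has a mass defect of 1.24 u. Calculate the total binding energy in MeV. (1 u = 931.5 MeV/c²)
B.E. = Δm × 931.5 = 1155 MeV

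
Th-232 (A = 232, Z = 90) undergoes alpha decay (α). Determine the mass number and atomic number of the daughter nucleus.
Daughter: A = 228, Z = 88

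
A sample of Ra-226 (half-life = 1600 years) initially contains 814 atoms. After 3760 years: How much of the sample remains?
N = N₀(1/2)^(t/t½) = 159.7 atoms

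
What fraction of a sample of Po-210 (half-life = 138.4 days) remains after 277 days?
N/N₀ = (1/2)^(t/t½) = 0.2497 = 25%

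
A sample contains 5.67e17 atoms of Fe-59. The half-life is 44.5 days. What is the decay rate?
A = λN = 8.832e15 decays/day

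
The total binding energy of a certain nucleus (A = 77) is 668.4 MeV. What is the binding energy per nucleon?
B.E./A = 668.4/77 = 8.681 MeV/nucleon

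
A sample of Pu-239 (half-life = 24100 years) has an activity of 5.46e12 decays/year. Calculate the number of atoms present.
N = A/λ = 1.898e17 atoms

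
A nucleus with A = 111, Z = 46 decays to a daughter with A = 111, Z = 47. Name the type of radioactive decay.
ΔA = 0, ΔZ = +1 ⇒ beta-minus decay (β⁻)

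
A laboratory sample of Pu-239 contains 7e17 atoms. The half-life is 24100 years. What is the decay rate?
A = λN = 2.013e13 decays/year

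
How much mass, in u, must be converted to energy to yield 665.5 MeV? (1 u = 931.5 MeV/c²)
m = E/c² = 0.7144 u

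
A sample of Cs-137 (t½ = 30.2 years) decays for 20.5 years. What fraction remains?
N/N₀ = (1/2)^(t/t½) = 0.6247 = 62.5%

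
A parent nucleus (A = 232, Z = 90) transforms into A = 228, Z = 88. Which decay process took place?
ΔA = -4, ΔZ = -2 ⇒ alpha decay (α)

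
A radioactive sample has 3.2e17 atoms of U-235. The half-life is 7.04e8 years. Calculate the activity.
A = λN = 3.151e8 decays/year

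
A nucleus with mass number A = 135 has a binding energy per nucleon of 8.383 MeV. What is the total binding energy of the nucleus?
B.E. = 8.383 × 135 = 1132 MeV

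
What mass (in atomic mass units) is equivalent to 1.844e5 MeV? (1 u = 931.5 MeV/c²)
m = E/c² = 198 u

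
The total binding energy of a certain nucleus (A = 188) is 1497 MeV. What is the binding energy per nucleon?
B.E./A = 1497/188 = 7.963 MeV/nucleon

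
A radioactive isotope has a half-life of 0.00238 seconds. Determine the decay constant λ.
λ = ln(2)/t½ = 291.2 second⁻¹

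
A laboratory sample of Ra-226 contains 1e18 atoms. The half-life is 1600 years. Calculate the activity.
A = λN = 4.332e14 decays/year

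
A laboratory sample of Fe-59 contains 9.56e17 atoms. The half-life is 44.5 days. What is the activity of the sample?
A = λN = 1.489e16 decays/day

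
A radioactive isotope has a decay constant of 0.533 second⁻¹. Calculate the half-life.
t½ = ln(2)/λ = 1.3 seconds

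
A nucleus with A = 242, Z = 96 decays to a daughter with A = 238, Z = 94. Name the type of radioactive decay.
ΔA = -4, ΔZ = -2 ⇒ alpha decay (α)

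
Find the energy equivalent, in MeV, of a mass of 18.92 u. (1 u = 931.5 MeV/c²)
E = mc² = 17620 MeV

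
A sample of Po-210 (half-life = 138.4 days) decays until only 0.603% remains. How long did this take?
t = t½ × log₂(N₀/N) = 1021 days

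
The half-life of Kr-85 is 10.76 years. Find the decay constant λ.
λ = ln(2)/t½ = 0.06442 year⁻¹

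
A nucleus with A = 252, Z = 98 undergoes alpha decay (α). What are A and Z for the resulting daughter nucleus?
Daughter: A = 248, Z = 96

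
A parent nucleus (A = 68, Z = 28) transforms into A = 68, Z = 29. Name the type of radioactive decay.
ΔA = 0, ΔZ = +1 ⇒ beta-minus decay (β⁻)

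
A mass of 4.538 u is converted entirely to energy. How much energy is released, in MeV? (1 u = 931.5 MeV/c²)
E = mc² = 4227 MeV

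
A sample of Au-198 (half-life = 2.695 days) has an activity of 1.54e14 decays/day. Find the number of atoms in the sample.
N = A/λ = 5.988e14 atoms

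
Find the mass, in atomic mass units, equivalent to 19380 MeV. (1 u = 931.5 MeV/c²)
m = E/c² = 20.81 u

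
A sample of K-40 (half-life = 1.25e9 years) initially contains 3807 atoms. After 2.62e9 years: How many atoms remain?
N = N₀(1/2)^(t/t½) = 890.5 atoms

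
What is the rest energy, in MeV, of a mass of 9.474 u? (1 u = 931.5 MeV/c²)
E = mc² = 8825 MeV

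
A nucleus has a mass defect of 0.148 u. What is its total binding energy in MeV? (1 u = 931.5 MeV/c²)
B.E. = Δm × 931.5 = 137.9 MeV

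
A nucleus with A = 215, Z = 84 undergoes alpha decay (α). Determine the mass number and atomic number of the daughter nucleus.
Daughter: A = 211, Z = 82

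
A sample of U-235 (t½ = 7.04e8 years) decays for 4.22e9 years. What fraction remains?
N/N₀ = (1/2)^(t/t½) = 0.01569 = 1.57%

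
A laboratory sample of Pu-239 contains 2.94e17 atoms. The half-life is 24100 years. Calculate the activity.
A = λN = 8.456e12 decays/year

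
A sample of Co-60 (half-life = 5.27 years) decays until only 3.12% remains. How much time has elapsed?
t = t½ × log₂(N₀/N) = 26.36 years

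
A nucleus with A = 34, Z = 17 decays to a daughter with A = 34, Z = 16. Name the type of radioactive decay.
ΔA = 0, ΔZ = -1 ⇒ beta-plus decay (β⁺) or electron capture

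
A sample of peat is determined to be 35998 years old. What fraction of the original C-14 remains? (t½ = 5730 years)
N/N₀ = (1/2)^(t/t½) = 0.01285 = 1.28%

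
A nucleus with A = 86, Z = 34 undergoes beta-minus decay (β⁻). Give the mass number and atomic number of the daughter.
Daughter: A = 86, Z = 35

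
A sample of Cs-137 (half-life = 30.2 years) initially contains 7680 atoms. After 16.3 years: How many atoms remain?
N = N₀(1/2)^(t/t½) = 5283 atoms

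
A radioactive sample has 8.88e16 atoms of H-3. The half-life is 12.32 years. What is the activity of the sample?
A = λN = 4.996e15 decays/year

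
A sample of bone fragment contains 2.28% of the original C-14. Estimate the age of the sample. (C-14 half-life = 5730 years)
Age = t½ × log₂(1/ratio) = 31260 years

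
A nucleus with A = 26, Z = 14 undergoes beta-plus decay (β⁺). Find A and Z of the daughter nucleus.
Daughter: A = 26, Z = 13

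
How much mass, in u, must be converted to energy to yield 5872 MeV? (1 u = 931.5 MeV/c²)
m = E/c² = 6.304 u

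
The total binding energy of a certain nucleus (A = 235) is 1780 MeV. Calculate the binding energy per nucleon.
B.E./A = 1780/235 = 7.574 MeV/nucleon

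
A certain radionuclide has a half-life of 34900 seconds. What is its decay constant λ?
λ = ln(2)/t½ = 1.986e-5 second⁻¹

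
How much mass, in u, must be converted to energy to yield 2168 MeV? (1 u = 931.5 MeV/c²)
m = E/c² = 2.327 u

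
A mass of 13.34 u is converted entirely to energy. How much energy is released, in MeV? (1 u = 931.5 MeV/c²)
E = mc² = 12430 MeV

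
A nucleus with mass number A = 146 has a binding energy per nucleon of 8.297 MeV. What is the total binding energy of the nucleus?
B.E. = 8.297 × 146 = 1211 MeV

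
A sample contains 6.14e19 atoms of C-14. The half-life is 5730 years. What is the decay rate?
A = λN = 7.427e15 decays/year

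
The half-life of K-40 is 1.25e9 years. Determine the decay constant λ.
λ = ln(2)/t½ = 5.545e-10 year⁻¹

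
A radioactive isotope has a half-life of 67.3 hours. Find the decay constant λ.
λ = ln(2)/t½ = 0.0103 hour⁻¹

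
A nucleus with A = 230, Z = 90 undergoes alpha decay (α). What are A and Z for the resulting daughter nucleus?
Daughter: A = 226, Z = 88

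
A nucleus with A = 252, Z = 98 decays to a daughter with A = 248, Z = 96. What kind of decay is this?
ΔA = -4, ΔZ = -2 ⇒ alpha decay (α)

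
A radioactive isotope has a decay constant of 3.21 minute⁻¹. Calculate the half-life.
t½ = ln(2)/λ = 0.2159 minutes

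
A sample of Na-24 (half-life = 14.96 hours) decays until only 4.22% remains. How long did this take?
t = t½ × log₂(N₀/N) = 68.32 hours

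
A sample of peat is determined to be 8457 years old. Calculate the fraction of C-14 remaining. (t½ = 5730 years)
N/N₀ = (1/2)^(t/t½) = 0.3595 = 36%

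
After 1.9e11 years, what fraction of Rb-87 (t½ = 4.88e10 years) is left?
N/N₀ = (1/2)^(t/t½) = 0.06729 = 6.73%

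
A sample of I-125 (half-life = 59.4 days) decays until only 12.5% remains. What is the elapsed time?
t = t½ × log₂(N₀/N) = 178.2 days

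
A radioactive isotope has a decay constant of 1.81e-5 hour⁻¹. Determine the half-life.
t½ = ln(2)/λ = 38300 hours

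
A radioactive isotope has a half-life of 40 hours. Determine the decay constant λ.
λ = ln(2)/t½ = 0.01733 hour⁻¹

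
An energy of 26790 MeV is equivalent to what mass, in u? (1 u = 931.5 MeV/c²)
m = E/c² = 28.76 u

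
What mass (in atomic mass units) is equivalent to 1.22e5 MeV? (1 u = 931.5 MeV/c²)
m = E/c² = 131 u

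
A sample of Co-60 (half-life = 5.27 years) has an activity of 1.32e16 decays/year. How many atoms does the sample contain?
N = A/λ = 1.004e17 atoms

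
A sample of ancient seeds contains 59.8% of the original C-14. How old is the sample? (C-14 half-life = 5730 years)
Age = t½ × log₂(1/ratio) = 4250 years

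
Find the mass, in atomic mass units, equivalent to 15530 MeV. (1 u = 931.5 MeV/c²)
m = E/c² = 16.67 u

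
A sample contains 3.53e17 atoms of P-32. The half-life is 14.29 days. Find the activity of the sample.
A = λN = 1.712e16 decays/day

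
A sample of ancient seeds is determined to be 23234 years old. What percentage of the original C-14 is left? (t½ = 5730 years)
N/N₀ = (1/2)^(t/t½) = 0.06017 = 6.02%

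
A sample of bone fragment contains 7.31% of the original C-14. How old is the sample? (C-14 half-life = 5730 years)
Age = t½ × log₂(1/ratio) = 21620 years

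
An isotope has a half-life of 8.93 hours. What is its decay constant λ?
λ = ln(2)/t½ = 0.07762 hour⁻¹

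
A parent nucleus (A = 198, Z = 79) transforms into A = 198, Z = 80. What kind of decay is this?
ΔA = 0, ΔZ = +1 ⇒ beta-minus decay (β⁻)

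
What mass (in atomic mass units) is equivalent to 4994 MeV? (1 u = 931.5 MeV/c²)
m = E/c² = 5.361 u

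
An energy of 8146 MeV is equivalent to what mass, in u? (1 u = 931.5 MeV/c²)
m = E/c² = 8.745 u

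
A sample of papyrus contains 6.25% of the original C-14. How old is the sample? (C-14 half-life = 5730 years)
Age = t½ × log₂(1/ratio) = 22920 years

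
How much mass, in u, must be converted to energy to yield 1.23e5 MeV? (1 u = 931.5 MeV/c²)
m = E/c² = 132 u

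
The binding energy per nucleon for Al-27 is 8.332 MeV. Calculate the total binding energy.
B.E. = 8.332 × 27 = 225 MeV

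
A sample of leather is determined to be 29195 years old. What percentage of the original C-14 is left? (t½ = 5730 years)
N/N₀ = (1/2)^(t/t½) = 0.02926 = 2.93%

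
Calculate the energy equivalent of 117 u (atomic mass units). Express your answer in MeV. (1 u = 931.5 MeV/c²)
E = mc² = 1.09e5 MeV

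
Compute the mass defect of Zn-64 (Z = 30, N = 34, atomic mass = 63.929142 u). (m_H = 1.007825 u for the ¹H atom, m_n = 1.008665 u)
Δm = Z·m_H + N·m_n − M = 0.6002 u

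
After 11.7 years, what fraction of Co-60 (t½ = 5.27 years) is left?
N/N₀ = (1/2)^(t/t½) = 0.2146 = 21.5%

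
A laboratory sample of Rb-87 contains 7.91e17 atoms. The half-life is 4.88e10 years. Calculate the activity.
A = λN = 1.124e7 decays/year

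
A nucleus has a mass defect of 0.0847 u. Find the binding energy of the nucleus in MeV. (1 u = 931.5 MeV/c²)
B.E. = Δm × 931.5 = 78.9 MeV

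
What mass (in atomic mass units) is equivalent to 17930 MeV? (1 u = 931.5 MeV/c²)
m = E/c² = 19.25 u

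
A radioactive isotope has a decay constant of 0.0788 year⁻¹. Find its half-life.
t½ = ln(2)/λ = 8.796 years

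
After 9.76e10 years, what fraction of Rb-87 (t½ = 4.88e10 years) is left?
N/N₀ = (1/2)^(t/t½) = 0.25 = 25%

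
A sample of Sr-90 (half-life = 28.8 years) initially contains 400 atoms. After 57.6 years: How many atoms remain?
N = N₀(1/2)^(t/t½) = 100 atoms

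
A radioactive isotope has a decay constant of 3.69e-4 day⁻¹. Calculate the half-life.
t½ = ln(2)/λ = 1878 days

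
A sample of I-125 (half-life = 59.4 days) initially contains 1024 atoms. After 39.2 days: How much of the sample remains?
N = N₀(1/2)^(t/t½) = 648.1 atoms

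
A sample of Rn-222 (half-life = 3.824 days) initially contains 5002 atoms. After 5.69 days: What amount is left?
N = N₀(1/2)^(t/t½) = 1783 atoms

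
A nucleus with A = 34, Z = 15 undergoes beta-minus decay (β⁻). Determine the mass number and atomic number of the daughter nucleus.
Daughter: A = 34, Z = 16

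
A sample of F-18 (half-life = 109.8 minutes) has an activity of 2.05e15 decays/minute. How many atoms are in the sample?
N = A/λ = 3.247e17 atoms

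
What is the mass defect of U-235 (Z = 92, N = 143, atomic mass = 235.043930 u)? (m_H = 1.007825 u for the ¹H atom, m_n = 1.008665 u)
Δm = Z·m_H + N·m_n − M = 1.915 u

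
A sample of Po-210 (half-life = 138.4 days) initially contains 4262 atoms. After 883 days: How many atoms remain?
N = N₀(1/2)^(t/t½) = 51.17 atoms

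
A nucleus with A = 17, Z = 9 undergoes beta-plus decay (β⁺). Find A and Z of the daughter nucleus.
Daughter: A = 17, Z = 8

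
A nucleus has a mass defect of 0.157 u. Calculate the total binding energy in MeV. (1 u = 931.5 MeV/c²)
B.E. = Δm × 931.5 = 146.2 MeV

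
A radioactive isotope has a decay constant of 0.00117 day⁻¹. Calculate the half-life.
t½ = ln(2)/λ = 592.4 days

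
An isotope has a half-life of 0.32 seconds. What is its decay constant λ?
λ = ln(2)/t½ = 2.166 second⁻¹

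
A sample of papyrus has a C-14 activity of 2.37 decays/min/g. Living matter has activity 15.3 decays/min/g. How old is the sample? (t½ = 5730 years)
Age = t½ × log₂(A₀/A) = 15420 years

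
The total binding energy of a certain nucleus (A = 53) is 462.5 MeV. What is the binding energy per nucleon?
B.E./A = 462.5/53 = 8.726 MeV/nucleon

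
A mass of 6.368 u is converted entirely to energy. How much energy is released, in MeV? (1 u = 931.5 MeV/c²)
E = mc² = 5932 MeV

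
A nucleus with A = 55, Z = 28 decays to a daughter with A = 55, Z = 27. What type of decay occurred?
ΔA = 0, ΔZ = -1 ⇒ beta-plus decay (β⁺) or electron capture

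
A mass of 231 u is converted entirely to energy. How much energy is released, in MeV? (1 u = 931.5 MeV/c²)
E = mc² = 2.152e5 MeV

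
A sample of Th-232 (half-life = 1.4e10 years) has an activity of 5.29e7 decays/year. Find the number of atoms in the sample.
N = A/λ = 1.068e18 atoms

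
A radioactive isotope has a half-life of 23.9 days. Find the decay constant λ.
λ = ln(2)/t½ = 0.029 day⁻¹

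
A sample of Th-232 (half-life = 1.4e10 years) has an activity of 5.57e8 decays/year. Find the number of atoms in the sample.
N = A/λ = 1.125e19 atoms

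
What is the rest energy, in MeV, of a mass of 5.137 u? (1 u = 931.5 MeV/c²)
E = mc² = 4785 MeV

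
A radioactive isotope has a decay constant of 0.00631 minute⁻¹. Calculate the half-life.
t½ = ln(2)/λ = 109.8 minutes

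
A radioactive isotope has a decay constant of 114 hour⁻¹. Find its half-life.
t½ = ln(2)/λ = 0.00608 hours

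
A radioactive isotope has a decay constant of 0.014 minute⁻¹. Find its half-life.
t½ = ln(2)/λ = 49.51 minutes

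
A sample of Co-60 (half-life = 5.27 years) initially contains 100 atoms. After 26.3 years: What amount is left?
N = N₀(1/2)^(t/t½) = 3.146 atoms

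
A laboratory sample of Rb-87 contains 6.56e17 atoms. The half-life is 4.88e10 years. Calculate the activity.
A = λN = 9.318e6 decays/year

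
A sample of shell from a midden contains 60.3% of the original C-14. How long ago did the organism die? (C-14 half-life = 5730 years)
Age = t½ × log₂(1/ratio) = 4182 years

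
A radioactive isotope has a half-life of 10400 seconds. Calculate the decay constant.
λ = ln(2)/t½ = 6.665e-5 second⁻¹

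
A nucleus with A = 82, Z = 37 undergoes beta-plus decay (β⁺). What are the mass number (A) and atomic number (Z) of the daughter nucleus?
Daughter: A = 82, Z = 36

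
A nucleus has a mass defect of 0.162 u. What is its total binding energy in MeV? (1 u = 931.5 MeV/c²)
B.E. = Δm × 931.5 = 150.9 MeV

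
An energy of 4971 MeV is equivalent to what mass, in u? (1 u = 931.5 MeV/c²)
m = E/c² = 5.337 u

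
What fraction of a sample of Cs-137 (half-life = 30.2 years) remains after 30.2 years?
N/N₀ = (1/2)^(t/t½) = 0.5 = 50%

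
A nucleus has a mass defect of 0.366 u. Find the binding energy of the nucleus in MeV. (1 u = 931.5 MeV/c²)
B.E. = Δm × 931.5 = 340.9 MeV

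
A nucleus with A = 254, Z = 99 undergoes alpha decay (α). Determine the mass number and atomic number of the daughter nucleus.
Daughter: A = 250, Z = 97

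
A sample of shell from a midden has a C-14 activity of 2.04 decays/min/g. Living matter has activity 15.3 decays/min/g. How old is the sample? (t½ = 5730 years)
Age = t½ × log₂(A₀/A) = 16660 years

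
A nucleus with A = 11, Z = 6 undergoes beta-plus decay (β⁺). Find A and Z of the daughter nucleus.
Daughter: A = 11, Z = 5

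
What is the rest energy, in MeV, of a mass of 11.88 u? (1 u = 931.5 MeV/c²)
E = mc² = 11070 MeV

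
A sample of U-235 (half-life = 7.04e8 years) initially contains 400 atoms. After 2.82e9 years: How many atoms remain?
N = N₀(1/2)^(t/t½) = 24.9 atoms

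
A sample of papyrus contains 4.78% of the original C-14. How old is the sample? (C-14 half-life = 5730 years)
Age = t½ × log₂(1/ratio) = 25140 years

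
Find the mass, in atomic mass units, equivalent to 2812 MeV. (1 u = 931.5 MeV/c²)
m = E/c² = 3.019 u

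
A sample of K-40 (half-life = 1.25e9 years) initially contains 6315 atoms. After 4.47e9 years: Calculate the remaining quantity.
N = N₀(1/2)^(t/t½) = 529.5 atoms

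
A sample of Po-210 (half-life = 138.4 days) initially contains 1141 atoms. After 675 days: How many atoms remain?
N = N₀(1/2)^(t/t½) = 38.83 atoms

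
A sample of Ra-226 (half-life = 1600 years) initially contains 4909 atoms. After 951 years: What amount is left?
N = N₀(1/2)^(t/t½) = 3251 atoms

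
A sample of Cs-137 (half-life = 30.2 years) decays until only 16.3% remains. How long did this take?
t = t½ × log₂(N₀/N) = 79.04 years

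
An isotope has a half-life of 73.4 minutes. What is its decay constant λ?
λ = ln(2)/t½ = 0.009443 minute⁻¹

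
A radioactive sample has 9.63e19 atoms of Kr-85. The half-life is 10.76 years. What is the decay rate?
A = λN = 6.204e18 decays/year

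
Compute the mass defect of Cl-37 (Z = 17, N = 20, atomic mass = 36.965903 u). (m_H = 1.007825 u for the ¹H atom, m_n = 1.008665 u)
Δm = Z·m_H + N·m_n − M = 0.3404 u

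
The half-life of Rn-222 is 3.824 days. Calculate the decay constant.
λ = ln(2)/t½ = 0.1813 day⁻¹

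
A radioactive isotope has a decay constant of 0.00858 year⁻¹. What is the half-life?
t½ = ln(2)/λ = 80.79 years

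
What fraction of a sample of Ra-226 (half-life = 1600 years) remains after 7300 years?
N/N₀ = (1/2)^(t/t½) = 0.04232 = 4.23%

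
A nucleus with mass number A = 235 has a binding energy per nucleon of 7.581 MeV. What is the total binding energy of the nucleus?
B.E. = 7.581 × 235 = 1782 MeV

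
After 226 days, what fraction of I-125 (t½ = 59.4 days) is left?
N/N₀ = (1/2)^(t/t½) = 0.07156 = 7.16%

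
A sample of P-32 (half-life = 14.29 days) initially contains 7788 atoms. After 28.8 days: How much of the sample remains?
N = N₀(1/2)^(t/t½) = 1926 atoms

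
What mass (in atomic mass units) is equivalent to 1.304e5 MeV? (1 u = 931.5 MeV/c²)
m = E/c² = 140 u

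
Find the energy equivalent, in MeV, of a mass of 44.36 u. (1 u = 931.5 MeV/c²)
E = mc² = 41320 MeV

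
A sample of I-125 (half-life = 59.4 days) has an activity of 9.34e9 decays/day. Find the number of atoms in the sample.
N = A/λ = 8.004e11 atoms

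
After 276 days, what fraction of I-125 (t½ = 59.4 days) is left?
N/N₀ = (1/2)^(t/t½) = 0.03993 = 3.99%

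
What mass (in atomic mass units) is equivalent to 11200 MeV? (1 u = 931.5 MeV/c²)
m = E/c² = 12.02 u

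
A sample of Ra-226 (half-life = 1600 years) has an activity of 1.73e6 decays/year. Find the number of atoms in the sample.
N = A/λ = 3.993e9 atoms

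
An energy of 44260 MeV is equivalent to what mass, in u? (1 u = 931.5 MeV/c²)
m = E/c² = 47.51 u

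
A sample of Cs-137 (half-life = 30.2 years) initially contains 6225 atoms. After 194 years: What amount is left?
N = N₀(1/2)^(t/t½) = 72.51 atoms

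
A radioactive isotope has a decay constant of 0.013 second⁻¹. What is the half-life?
t½ = ln(2)/λ = 53.32 seconds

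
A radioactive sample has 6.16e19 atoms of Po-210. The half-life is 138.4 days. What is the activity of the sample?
A = λN = 3.085e17 decays/day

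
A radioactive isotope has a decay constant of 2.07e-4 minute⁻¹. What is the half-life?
t½ = ln(2)/λ = 3349 minutes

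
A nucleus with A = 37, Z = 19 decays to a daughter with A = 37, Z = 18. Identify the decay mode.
ΔA = 0, ΔZ = -1 ⇒ beta-plus decay (β⁺) or electron capture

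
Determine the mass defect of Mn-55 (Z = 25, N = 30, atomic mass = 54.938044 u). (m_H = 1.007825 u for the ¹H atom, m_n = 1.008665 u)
Δm = Z·m_H + N·m_n − M = 0.5175 u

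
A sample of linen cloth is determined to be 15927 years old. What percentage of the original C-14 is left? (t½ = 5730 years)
N/N₀ = (1/2)^(t/t½) = 0.1456 = 14.6%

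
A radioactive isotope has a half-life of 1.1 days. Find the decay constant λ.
λ = ln(2)/t½ = 0.6301 day⁻¹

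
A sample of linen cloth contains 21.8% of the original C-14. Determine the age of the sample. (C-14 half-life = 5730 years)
Age = t½ × log₂(1/ratio) = 12590 years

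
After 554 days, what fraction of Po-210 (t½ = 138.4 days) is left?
N/N₀ = (1/2)^(t/t½) = 0.06237 = 6.24%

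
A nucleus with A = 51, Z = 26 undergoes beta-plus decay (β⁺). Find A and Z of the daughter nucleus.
Daughter: A = 51, Z = 25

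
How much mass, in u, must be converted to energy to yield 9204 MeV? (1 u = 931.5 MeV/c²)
m = E/c² = 9.881 u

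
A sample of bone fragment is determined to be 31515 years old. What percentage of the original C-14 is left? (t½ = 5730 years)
N/N₀ = (1/2)^(t/t½) = 0.0221 = 2.21%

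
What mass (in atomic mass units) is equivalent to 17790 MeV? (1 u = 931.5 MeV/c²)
m = E/c² = 19.1 u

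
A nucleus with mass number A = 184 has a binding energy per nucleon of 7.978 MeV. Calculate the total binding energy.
B.E. = 7.978 × 184 = 1468 MeV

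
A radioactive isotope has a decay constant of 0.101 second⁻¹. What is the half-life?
t½ = ln(2)/λ = 6.863 seconds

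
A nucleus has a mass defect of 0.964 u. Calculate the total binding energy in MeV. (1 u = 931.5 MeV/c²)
B.E. = Δm × 931.5 = 898 MeV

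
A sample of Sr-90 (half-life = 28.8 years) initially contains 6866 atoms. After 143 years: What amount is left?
N = N₀(1/2)^(t/t½) = 219.8 atoms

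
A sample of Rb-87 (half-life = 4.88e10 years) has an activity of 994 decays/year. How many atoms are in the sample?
N = A/λ = 6.998e13 atoms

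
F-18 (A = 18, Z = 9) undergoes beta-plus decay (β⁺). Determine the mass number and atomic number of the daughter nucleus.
Daughter: A = 18, Z = 8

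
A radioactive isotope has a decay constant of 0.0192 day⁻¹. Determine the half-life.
t½ = ln(2)/λ = 36.1 days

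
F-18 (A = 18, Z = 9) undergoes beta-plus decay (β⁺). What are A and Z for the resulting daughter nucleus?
Daughter: A = 18, Z = 8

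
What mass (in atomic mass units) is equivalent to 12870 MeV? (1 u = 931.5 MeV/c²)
m = E/c² = 13.82 u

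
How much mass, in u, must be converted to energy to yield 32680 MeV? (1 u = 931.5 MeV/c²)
m = E/c² = 35.08 u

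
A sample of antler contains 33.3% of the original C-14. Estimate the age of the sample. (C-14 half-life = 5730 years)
Age = t½ × log₂(1/ratio) = 9090 years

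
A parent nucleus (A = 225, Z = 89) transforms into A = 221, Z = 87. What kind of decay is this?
ΔA = -4, ΔZ = -2 ⇒ alpha decay (α)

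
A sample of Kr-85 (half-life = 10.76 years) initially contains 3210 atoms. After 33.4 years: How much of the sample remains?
N = N₀(1/2)^(t/t½) = 373.3 atoms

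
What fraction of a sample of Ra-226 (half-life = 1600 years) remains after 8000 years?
N/N₀ = (1/2)^(t/t½) = 0.03125 = 3.12%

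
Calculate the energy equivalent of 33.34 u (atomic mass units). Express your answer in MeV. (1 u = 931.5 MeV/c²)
E = mc² = 31060 MeV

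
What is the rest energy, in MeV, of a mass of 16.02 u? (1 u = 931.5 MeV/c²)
E = mc² = 14920 MeV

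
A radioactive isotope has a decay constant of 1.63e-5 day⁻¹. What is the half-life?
t½ = ln(2)/λ = 42520 days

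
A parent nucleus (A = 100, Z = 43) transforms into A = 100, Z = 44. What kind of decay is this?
ΔA = 0, ΔZ = +1 ⇒ beta-minus decay (β⁻)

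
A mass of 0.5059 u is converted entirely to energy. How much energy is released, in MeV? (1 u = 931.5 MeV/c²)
E = mc² = 471.2 MeV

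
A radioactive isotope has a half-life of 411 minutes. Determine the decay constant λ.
λ = ln(2)/t½ = 0.001686 minute⁻¹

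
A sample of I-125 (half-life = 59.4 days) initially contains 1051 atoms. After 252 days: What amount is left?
N = N₀(1/2)^(t/t½) = 55.53 atoms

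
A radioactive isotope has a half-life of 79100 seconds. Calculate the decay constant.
λ = ln(2)/t½ = 8.763e-6 second⁻¹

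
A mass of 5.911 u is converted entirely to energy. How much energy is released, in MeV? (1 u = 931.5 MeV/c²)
E = mc² = 5506 MeV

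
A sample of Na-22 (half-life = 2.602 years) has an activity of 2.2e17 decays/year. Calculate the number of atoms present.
N = A/λ = 8.259e17 atoms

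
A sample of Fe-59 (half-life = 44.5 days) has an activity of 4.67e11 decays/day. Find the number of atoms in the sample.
N = A/λ = 2.998e13 atoms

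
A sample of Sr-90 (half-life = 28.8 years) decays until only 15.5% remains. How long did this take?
t = t½ × log₂(N₀/N) = 77.46 years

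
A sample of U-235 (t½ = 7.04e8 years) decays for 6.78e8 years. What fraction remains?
N/N₀ = (1/2)^(t/t½) = 0.513 = 51.3%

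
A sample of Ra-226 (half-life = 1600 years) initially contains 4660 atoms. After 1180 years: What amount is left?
N = N₀(1/2)^(t/t½) = 2795 atoms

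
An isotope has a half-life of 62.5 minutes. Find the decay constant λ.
λ = ln(2)/t½ = 0.01109 minute⁻¹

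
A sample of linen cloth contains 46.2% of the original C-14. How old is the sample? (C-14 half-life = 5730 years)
Age = t½ × log₂(1/ratio) = 6383 years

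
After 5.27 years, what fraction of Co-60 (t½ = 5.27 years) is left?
N/N₀ = (1/2)^(t/t½) = 0.5 = 50%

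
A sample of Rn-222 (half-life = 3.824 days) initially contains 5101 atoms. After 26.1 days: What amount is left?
N = N₀(1/2)^(t/t½) = 44.98 atoms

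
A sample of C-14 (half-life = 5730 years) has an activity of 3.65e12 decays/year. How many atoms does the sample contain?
N = A/λ = 3.017e16 atoms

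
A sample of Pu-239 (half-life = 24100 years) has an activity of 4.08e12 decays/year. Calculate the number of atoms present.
N = A/λ = 1.419e17 atoms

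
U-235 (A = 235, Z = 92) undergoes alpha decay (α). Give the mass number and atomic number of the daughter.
Daughter: A = 231, Z = 90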